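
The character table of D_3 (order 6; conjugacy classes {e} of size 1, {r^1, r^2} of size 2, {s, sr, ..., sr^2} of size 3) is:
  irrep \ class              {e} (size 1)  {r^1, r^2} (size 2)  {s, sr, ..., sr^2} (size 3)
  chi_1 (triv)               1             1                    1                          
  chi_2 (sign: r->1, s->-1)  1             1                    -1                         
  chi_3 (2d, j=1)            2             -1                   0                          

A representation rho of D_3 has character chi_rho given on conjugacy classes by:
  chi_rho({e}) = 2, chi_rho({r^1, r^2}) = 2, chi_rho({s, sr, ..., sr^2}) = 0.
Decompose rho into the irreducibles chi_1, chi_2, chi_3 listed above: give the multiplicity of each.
Multiplicities: chi_1: 1, chi_2: 1, chi_3: 0.

Justification: Use <chi_rho, chi> = (1/|G|) sum_C |C| * chi_rho(C) * conj(chi(C)) with |G| = 6 for each irreducible chi in the table:
  <chi_rho, chi_1> = (1/6)[1*(2)*conj(1) + 2*(2)*conj(1) + 3*(0)*conj(1)]
      = (1/6)[(2) + (4) + (0)] = 6/6 = 1
  <chi_rho, chi_2> = (1/6)[1*(2)*conj(1) + 2*(2)*conj(1) + 3*(0)*conj(-1)]
      = (1/6)[(2) + (4) + (0)] = 6/6 = 1
  <chi_rho, chi_3> = (1/6)[1*(2)*conj(2) + 2*(2)*conj(-1) + 3*(0)*conj(0)]
      = (1/6)[(4) + (-4) + (0)] = 0/6 = 0
Dimension check: dim(rho) = sum (mult * dim) = 1*1 + 1*1 + 0*2 = 2 = chi_rho(e) = 2.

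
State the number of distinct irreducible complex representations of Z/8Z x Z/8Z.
64

Details: The number of irreducible complex representations of a finite group equals its number of conjugacy classes. Z/8Z x Z/8Z is abelian of order 64, so every element is its own conjugacy class: 64 classes, so Z/8Z x Z/8Z (order 64) has exactly 64 irreducible complex representations.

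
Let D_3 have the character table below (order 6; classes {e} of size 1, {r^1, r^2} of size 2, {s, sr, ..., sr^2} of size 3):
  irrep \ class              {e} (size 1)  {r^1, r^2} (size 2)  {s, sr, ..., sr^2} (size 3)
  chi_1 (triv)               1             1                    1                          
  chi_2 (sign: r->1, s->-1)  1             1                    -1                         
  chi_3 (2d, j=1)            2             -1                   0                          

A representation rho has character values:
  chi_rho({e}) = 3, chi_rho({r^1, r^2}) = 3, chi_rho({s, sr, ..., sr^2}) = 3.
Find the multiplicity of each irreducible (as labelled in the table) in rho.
Multiplicities: chi_1: 3, chi_2: 0, chi_3: 0.

Why: Use <chi_rho, chi> = (1/|G|) sum_C |C| * chi_rho(C) * conj(chi(C)) with |G| = 6 for each irreducible chi in the table:
  <chi_rho, chi_1> = (1/6)[1*(3)*conj(1) + 2*(3)*conj(1) + 3*(3)*conj(1)]
      = (1/6)[(3) + (6) + (9)] = 18/6 = 3
  <chi_rho, chi_2> = (1/6)[1*(3)*conj(1) + 2*(3)*conj(1) + 3*(3)*conj(-1)]
      = (1/6)[(3) + (6) + (-9)] = 0/6 = 0
  <chi_rho, chi_3> = (1/6)[1*(3)*conj(2) + 2*(3)*conj(-1) + 3*(3)*conj(0)]
      = (1/6)[(6) + (-6) + (0)] = 0/6 = 0
Dimension check: dim(rho) = sum (mult * dim) = 3*1 + 0*1 + 0*2 = 3 = chi_rho(e) = 3.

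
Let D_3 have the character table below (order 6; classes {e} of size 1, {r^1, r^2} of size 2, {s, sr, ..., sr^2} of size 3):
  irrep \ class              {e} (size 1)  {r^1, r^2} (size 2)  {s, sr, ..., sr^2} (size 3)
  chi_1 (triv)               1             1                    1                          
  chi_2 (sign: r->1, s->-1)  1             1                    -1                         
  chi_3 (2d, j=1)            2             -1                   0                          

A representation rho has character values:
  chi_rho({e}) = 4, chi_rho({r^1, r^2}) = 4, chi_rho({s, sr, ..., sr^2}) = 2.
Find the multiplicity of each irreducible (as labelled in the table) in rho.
Multiplicities: chi_1: 3, chi_2: 1, chi_3: 0.

Use <chi_rho, chi> = (1/|G|) sum_C |C| * chi_rho(C) * conj(chi(C)) with |G| = 6 for each irreducible chi in the table:
  <chi_rho, chi_1> = (1/6)[1*(4)*conj(1) + 2*(4)*conj(1) + 3*(2)*conj(1)]
      = (1/6)[(4) + (8) + (6)] = 18/6 = 3
  <chi_rho, chi_2> = (1/6)[1*(4)*conj(1) + 2*(4)*conj(1) + 3*(2)*conj(-1)]
      = (1/6)[(4) + (8) + (-6)] = 6/6 = 1
  <chi_rho, chi_3> = (1/6)[1*(4)*conj(2) + 2*(4)*conj(-1) + 3*(2)*conj(0)]
      = (1/6)[(8) + (-8) + (0)] = 0/6 = 0
Dimension check: dim(rho) = sum (mult * dim) = 3*1 + 1*1 + 0*2 = 4 = chi_rho(e) = 4.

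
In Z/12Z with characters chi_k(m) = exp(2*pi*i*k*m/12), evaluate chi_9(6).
chi_9(6) = zeta_12^54 = -1

Working: chi_9(6) = zeta_12^(9*6) = zeta_12^54. Since zeta_12^12 = 1, this equals zeta_12^6 = exp(2*pi*i*6/12) = -1.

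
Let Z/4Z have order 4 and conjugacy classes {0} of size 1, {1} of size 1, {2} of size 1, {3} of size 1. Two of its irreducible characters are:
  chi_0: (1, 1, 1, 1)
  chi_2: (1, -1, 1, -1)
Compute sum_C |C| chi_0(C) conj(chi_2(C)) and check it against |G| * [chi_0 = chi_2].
Sum = 0; so <chi_0, chi_2> = 0 (distinct irreducibles are orthogonal).

Compute term by term over conjugacy classes (|C| * chi_0(C) * conj(chi_2(C))):
  1*(1)*conj(1) + 1*(1)*conj(-1) + 1*(1)*conj(1) + 1*(1)*conj(-1)
  = (1) + (-1) + (1) + (-1)
  = 0.
(Exp terms are combined using exp(i*s)*conj(exp(i*t)) = exp(i*(s-t)), and sums of them are collapsed using the identity that for every m > 1 the m distinct m-th roots of unity sum to 0, e.g. 1 + exp(2*I*pi/3) + exp(-2*I*pi/3) = 0.)
Dividing by |G| = 4 gives 0/4 = 0, matching the row-orthogonality relation <chi_0, chi_2> = [chi_0 = chi_2].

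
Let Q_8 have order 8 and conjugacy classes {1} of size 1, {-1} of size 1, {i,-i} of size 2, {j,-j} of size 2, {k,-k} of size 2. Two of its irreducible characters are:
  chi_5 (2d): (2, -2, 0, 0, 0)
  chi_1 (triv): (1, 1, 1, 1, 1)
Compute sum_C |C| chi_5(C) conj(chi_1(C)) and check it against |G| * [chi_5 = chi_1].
Sum = 0; so <chi_5, chi_1> = 0 (distinct irreducibles are orthogonal).

Solution. Compute term by term over conjugacy classes (|C| * chi_5(C) * conj(chi_1(C))):
  1*(2)*conj(1) + 1*(-2)*conj(1) + 2*(0)*conj(1) + 2*(0)*conj(1) + 2*(0)*conj(1)
  = (2) + (-2) + (0) + (0) + (0)
  = 0.
Dividing by |G| = 8 gives 0/8 = 0, matching the row-orthogonality relation <chi_5, chi_1> = [chi_5 = chi_1].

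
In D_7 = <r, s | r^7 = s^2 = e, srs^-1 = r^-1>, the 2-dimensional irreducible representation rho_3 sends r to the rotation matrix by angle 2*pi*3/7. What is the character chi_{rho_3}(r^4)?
chi_{rho_3}(r^4) = 2*cos(2*pi*3*4/7) = -2*cos(3*pi/7)

Details: rho_3(r^4) is rotation by angle 2*pi*3*4/7, whose trace is 2*cos(2*pi*3*4/7) = -2*cos(3*pi/7).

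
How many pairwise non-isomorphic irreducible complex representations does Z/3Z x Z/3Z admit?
9

Why: The number of irreducible complex representations of a finite group equals its number of conjugacy classes. Z/3Z x Z/3Z is abelian of order 9, so every element is its own conjugacy class: 9 classes, so Z/3Z x Z/3Z (order 9) has exactly 9 irreducible complex representations.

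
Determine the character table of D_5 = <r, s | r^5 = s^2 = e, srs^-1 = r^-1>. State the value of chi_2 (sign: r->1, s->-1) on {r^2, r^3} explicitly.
Conjugacy classes: {e} of size 1, {r^1, r^4} of size 2, {r^2, r^3} of size 2, {s, sr, ..., sr^4} of size 5.
Character table:
  irrep \ class              {e} (size 1)  {r^1, r^4} (size 2)  {r^2, r^3} (size 2)  {s, sr, ..., sr^4} (size 5)
  chi_1 (triv)               1             1                    1                    1                          
  chi_2 (sign: r->1, s->-1)  1             1                    1                    -1                         
  chi_3 (2d, j=1)            2             -1/2 + sqrt(5)/2     -sqrt(5)/2 - 1/2     0                          
  chi_4 (2d, j=2)            2             -sqrt(5)/2 - 1/2     -1/2 + sqrt(5)/2     0                          

Spot check: chi_2 (sign: r->1, s->-1) on {r^2, r^3} = 1.

Justification: D_5 has order 2*5 = 10 with 4 conjugacy classes, hence 4 irreducibles. Sum of squared dims 1 + 1 + 4 + 4 = 10 = |G|. Linear characters come from the abelianisation; the 2-dimensional irreps have character r^k -> 2*cos(2*pi*j*k/5), reflections -> 0.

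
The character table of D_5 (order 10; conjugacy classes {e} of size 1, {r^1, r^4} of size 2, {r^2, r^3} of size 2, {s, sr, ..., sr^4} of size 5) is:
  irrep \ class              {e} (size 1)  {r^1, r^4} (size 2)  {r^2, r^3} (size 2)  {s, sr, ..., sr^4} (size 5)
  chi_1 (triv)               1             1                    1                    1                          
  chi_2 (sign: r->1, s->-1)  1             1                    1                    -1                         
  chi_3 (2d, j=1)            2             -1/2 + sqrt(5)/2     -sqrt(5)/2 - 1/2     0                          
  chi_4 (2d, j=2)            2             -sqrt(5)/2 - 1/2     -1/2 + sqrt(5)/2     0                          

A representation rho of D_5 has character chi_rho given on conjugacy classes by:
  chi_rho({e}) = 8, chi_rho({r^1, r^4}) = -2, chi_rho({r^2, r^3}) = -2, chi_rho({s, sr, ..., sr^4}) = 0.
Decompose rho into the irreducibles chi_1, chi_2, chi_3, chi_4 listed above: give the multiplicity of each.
Multiplicities: chi_1: 0, chi_2: 0, chi_3: 2, chi_4: 2.

Use <chi_rho, chi> = (1/|G|) sum_C |C| * chi_rho(C) * conj(chi(C)) with |G| = 10 for each irreducible chi in the table:
  <chi_rho, chi_1> = (1/10)[1*(8)*conj(1) + 2*(-2)*conj(1) + 2*(-2)*conj(1) + 5*(0)*conj(1)]
      = (1/10)[(8) + (-4) + (-4) + (0)] = 0/10 = 0
  <chi_rho, chi_2> = (1/10)[1*(8)*conj(1) + 2*(-2)*conj(1) + 2*(-2)*conj(1) + 5*(0)*conj(-1)]
      = (1/10)[(8) + (-4) + (-4) + (0)] = 0/10 = 0
  <chi_rho, chi_3> = (1/10)[1*(8)*conj(2) + 2*(-2)*conj(-1/2 + sqrt(5)/2) + 2*(-2)*conj(-sqrt(5)/2 - 1/2) + 5*(0)*conj(0)]
      = (1/10)[(16) + (2 - 2*sqrt(5)) + (2 + 2*sqrt(5)) + (0)] = 20/10 = 2
  <chi_rho, chi_4> = (1/10)[1*(8)*conj(2) + 2*(-2)*conj(-sqrt(5)/2 - 1/2) + 2*(-2)*conj(-1/2 + sqrt(5)/2) + 5*(0)*conj(0)]
      = (1/10)[(16) + (2 + 2*sqrt(5)) + (2 - 2*sqrt(5)) + (0)] = 20/10 = 2
Dimension check: dim(rho) = sum (mult * dim) = 0*1 + 0*1 + 2*2 + 2*2 = 8 = chi_rho(e) = 8.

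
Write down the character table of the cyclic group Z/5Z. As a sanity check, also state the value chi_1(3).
Character table of Z/5Z (irreps indexed chi_0,...,chi_4 with chi_k(m) = zeta_5^(k*m), zeta_5 = exp(2*pi*i/5)):
  irrep \ class  {0} (size 1)  {1} (size 1)    {2} (size 1)    {3} (size 1)    {4} (size 1)  
  chi_0          1             1               1               1               1             
  chi_1          1             exp(2*I*pi/5)   exp(4*I*pi/5)   exp(-4*I*pi/5)  exp(-2*I*pi/5)
  chi_2          1             exp(4*I*pi/5)   exp(-2*I*pi/5)  exp(2*I*pi/5)   exp(-4*I*pi/5)
  chi_3          1             exp(-4*I*pi/5)  exp(2*I*pi/5)   exp(-2*I*pi/5)  exp(4*I*pi/5) 
  chi_4          1             exp(-2*I*pi/5)  exp(-4*I*pi/5)  exp(4*I*pi/5)   exp(2*I*pi/5) 

Spot check: chi_1(3) = zeta_5^(1*3) = zeta_5^3 = exp(-4*I*pi/5).

Working: Z/5Z is abelian, so all 5 irreducible complex representations are 1-dimensional. They are given by chi_k(m) = zeta_5^(k*m) for k = 0,...,4. Row orthogonality: sum_m chi_k(m) conj(chi_l(m)) = 5 * [k = l].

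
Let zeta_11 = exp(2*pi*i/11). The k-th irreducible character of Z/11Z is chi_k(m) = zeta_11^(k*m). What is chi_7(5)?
chi_7(5) = zeta_11^35 = exp(4*I*pi/11)

Derivation: chi_7(5) = zeta_11^(7*5) = zeta_11^35. Since zeta_11^11 = 1, this equals zeta_11^2 = exp(2*pi*i*2/11) = exp(4*I*pi/11).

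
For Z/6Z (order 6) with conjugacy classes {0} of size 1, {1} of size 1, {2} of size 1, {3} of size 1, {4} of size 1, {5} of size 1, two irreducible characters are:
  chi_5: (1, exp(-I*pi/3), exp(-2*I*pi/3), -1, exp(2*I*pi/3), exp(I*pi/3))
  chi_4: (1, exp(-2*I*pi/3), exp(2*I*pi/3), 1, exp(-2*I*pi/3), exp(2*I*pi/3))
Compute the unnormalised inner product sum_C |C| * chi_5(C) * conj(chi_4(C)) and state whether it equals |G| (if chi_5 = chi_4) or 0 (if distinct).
Sum = 0; so <chi_5, chi_4> = 0 (distinct irreducibles are orthogonal).

Compute term by term over conjugacy classes (|C| * chi_5(C) * conj(chi_4(C))):
  1*(1)*conj(1) + 1*(exp(-I*pi/3))*conj(exp(-2*I*pi/3)) + 1*(exp(-2*I*pi/3))*conj(exp(2*I*pi/3)) + 1*(-1)*conj(1) + 1*(exp(2*I*pi/3))*conj(exp(-2*I*pi/3)) + 1*(exp(I*pi/3))*conj(exp(2*I*pi/3))
  = (1) + (exp(I*pi/3)) + (exp(2*I*pi/3)) + (-1) + (exp(-2*I*pi/3)) + (exp(-I*pi/3))
  = 0.
(Exp terms are combined using exp(i*s)*conj(exp(i*t)) = exp(i*(s-t)), and sums of them are collapsed using the identity that for every m > 1 the m distinct m-th roots of unity sum to 0, e.g. 1 + exp(2*I*pi/3) + exp(-2*I*pi/3) = 0.)
Dividing by |G| = 6 gives 0/6 = 0, matching the row-orthogonality relation <chi_5, chi_4> = [chi_5 = chi_4].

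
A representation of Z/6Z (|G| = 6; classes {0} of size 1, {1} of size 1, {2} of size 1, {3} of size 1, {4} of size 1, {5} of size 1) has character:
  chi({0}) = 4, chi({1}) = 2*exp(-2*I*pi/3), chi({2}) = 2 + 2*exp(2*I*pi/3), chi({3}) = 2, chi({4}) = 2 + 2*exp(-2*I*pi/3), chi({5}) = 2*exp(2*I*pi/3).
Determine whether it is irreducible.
Not irreducible (reducible): <chi, chi> = 6 > 1.

<chi, chi> = (1/|G|) sum_C |C| * |chi(C)|^2 = (1/6)[1*|4|^2 + 1*|2*exp(-2*I*pi/3)|^2 + 1*|2 + 2*exp(2*I*pi/3)|^2 + 1*|2|^2 + 1*|2 + 2*exp(-2*I*pi/3)|^2 + 1*|2*exp(2*I*pi/3)|^2]
  = (1/6)[(16) + (4) + (4) + (4) + (4) + (4)] = 36/6 = 6.
(Exp terms are combined using exp(i*s)*conj(exp(i*t)) = exp(i*(s-t)), and sums of them are collapsed using the identity that for every m > 1 the m distinct m-th roots of unity sum to 0, e.g. 1 + exp(2*I*pi/3) + exp(-2*I*pi/3) = 0.)
A character is irreducible iff <chi, chi> = 1, so this representation is reducible.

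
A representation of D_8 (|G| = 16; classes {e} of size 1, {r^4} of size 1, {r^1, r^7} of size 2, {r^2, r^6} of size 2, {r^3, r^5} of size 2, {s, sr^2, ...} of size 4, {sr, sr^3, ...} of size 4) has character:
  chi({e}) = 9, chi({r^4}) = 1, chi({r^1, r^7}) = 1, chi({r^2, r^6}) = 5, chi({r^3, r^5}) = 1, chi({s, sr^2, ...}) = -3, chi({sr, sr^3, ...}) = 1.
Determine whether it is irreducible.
Not irreducible (reducible): <chi, chi> = 11 > 1.

Details: <chi, chi> = (1/|G|) sum_C |C| * |chi(C)|^2 = (1/16)[1*|9|^2 + 1*|1|^2 + 2*|1|^2 + 2*|5|^2 + 2*|1|^2 + 4*|-3|^2 + 4*|1|^2]
  = (1/16)[(81) + (1) + (2) + (50) + (2) + (36) + (4)] = 176/16 = 11.
A character is irreducible iff <chi, chi> = 1, so this representation is reducible.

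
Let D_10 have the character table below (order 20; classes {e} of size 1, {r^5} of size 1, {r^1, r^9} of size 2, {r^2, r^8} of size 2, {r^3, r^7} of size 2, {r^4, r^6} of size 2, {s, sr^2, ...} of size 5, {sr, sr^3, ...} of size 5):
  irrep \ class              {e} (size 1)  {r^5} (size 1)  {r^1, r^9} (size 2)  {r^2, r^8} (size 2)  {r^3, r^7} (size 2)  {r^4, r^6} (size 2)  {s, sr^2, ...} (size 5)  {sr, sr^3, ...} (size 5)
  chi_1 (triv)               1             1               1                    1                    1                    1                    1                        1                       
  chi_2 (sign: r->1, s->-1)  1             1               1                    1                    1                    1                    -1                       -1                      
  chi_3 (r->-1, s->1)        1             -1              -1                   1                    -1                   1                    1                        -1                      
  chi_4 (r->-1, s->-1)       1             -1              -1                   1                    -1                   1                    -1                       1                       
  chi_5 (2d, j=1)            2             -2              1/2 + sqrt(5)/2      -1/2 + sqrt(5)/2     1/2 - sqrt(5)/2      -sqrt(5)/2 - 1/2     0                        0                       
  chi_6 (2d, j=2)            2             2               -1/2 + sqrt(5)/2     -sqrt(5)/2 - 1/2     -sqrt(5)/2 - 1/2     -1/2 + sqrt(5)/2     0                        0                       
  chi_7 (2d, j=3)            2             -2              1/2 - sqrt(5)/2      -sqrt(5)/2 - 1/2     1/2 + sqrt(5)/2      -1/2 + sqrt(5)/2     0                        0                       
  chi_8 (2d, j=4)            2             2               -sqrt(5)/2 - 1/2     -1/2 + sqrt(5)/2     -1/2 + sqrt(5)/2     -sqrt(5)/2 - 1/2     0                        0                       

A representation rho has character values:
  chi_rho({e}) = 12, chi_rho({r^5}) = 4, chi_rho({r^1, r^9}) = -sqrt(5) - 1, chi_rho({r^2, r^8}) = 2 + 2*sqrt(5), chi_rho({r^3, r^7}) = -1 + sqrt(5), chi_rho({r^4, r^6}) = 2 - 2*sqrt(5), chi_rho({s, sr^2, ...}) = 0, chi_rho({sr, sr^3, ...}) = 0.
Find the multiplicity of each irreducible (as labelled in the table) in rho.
Multiplicities: chi_1: 1, chi_2: 1, chi_3: 1, chi_4: 1, chi_5: 1, chi_6: 0, chi_7: 0, chi_8: 3.

Explanation: Use <chi_rho, chi> = (1/|G|) sum_C |C| * chi_rho(C) * conj(chi(C)) with |G| = 20 for each irreducible chi in the table:
  <chi_rho, chi_1> = (1/20)[1*(12)*conj(1) + 1*(4)*conj(1) + 2*(-sqrt(5) - 1)*conj(1) + 2*(2 + 2*sqrt(5))*conj(1) + 2*(-1 + sqrt(5))*conj(1) + 2*(2 - 2*sqrt(5))*conj(1) + 5*(0)*conj(1) + 5*(0)*conj(1)]
      = (1/20)[(12) + (4) + (-2*sqrt(5) - 2) + (4 + 4*sqrt(5)) + (-2 + 2*sqrt(5)) + (4 - 4*sqrt(5)) + (0) + (0)] = 20/20 = 1
  <chi_rho, chi_2> = (1/20)[1*(12)*conj(1) + 1*(4)*conj(1) + 2*(-sqrt(5) - 1)*conj(1) + 2*(2 + 2*sqrt(5))*conj(1) + 2*(-1 + sqrt(5))*conj(1) + 2*(2 - 2*sqrt(5))*conj(1) + 5*(0)*conj(-1) + 5*(0)*conj(-1)]
      = (1/20)[(12) + (4) + (-2*sqrt(5) - 2) + (4 + 4*sqrt(5)) + (-2 + 2*sqrt(5)) + (4 - 4*sqrt(5)) + (0) + (0)] = 20/20 = 1
  <chi_rho, chi_3> = (1/20)[1*(12)*conj(1) + 1*(4)*conj(-1) + 2*(-sqrt(5) - 1)*conj(-1) + 2*(2 + 2*sqrt(5))*conj(1) + 2*(-1 + sqrt(5))*conj(-1) + 2*(2 - 2*sqrt(5))*conj(1) + 5*(0)*conj(1) + 5*(0)*conj(-1)]
      = (1/20)[(12) + (-4) + (2 + 2*sqrt(5)) + (4 + 4*sqrt(5)) + (2 - 2*sqrt(5)) + (4 - 4*sqrt(5)) + (0) + (0)] = 20/20 = 1
  <chi_rho, chi_4> = (1/20)[1*(12)*conj(1) + 1*(4)*conj(-1) + 2*(-sqrt(5) - 1)*conj(-1) + 2*(2 + 2*sqrt(5))*conj(1) + 2*(-1 + sqrt(5))*conj(-1) + 2*(2 - 2*sqrt(5))*conj(1) + 5*(0)*conj(-1) + 5*(0)*conj(1)]
      = (1/20)[(12) + (-4) + (2 + 2*sqrt(5)) + (4 + 4*sqrt(5)) + (2 - 2*sqrt(5)) + (4 - 4*sqrt(5)) + (0) + (0)] = 20/20 = 1
  <chi_rho, chi_5> = (1/20)[1*(12)*conj(2) + 1*(4)*conj(-2) + 2*(-sqrt(5) - 1)*conj(1/2 + sqrt(5)/2) + 2*(2 + 2*sqrt(5))*conj(-1/2 + sqrt(5)/2) + 2*(-1 + sqrt(5))*conj(1/2 - sqrt(5)/2) + 2*(2 - 2*sqrt(5))*conj(-sqrt(5)/2 - 1/2) + 5*(0)*conj(0) + 5*(0)*conj(0)]
      = (1/20)[(24) + (-8) + (-6 - 2*sqrt(5)) + (8) + (-6 + 2*sqrt(5)) + (8) + (0) + (0)] = 20/20 = 1
  <chi_rho, chi_6> = (1/20)[1*(12)*conj(2) + 1*(4)*conj(2) + 2*(-sqrt(5) - 1)*conj(-1/2 + sqrt(5)/2) + 2*(2 + 2*sqrt(5))*conj(-sqrt(5)/2 - 1/2) + 2*(-1 + sqrt(5))*conj(-sqrt(5)/2 - 1/2) + 2*(2 - 2*sqrt(5))*conj(-1/2 + sqrt(5)/2) + 5*(0)*conj(0) + 5*(0)*conj(0)]
      = (1/20)[(24) + (8) + (-4) + (-12 - 4*sqrt(5)) + (-4) + (-12 + 4*sqrt(5)) + (0) + (0)] = 0/20 = 0
  <chi_rho, chi_7> = (1/20)[1*(12)*conj(2) + 1*(4)*conj(-2) + 2*(-sqrt(5) - 1)*conj(1/2 - sqrt(5)/2) + 2*(2 + 2*sqrt(5))*conj(-sqrt(5)/2 - 1/2) + 2*(-1 + sqrt(5))*conj(1/2 + sqrt(5)/2) + 2*(2 - 2*sqrt(5))*conj(-1/2 + sqrt(5)/2) + 5*(0)*conj(0) + 5*(0)*conj(0)]
      = (1/20)[(24) + (-8) + (4) + (-12 - 4*sqrt(5)) + (4) + (-12 + 4*sqrt(5)) + (0) + (0)] = 0/20 = 0
  <chi_rho, chi_8> = (1/20)[1*(12)*conj(2) + 1*(4)*conj(2) + 2*(-sqrt(5) - 1)*conj(-sqrt(5)/2 - 1/2) + 2*(2 + 2*sqrt(5))*conj(-1/2 + sqrt(5)/2) + 2*(-1 + sqrt(5))*conj(-1/2 + sqrt(5)/2) + 2*(2 - 2*sqrt(5))*conj(-sqrt(5)/2 - 1/2) + 5*(0)*conj(0) + 5*(0)*conj(0)]
      = (1/20)[(24) + (8) + (2*sqrt(5) + 6) + (8) + (6 - 2*sqrt(5)) + (8) + (0) + (0)] = 60/20 = 3
Dimension check: dim(rho) = sum (mult * dim) = 1*1 + 1*1 + 1*1 + 1*1 + 1*2 + 0*2 + 0*2 + 3*2 = 12 = chi_rho(e) = 12.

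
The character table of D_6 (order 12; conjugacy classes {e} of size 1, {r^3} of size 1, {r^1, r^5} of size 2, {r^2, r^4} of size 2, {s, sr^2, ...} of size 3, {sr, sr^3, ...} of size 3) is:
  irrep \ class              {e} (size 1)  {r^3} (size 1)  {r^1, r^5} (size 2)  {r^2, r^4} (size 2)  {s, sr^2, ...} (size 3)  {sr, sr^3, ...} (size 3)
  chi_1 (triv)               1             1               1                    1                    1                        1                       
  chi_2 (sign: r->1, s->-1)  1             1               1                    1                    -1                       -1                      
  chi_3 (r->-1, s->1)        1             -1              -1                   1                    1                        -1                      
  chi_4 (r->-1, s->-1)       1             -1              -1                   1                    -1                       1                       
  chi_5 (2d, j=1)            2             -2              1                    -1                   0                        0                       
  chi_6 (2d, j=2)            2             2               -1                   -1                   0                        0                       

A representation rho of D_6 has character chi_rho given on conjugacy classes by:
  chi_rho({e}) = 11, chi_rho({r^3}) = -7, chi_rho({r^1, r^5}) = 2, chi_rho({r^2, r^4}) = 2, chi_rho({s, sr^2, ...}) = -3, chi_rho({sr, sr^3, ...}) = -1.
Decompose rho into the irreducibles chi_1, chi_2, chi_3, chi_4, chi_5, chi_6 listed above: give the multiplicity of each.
Multiplicities: chi_1: 0, chi_2: 2, chi_3: 1, chi_4: 2, chi_5: 3, chi_6: 0.

Details: Use <chi_rho, chi> = (1/|G|) sum_C |C| * chi_rho(C) * conj(chi(C)) with |G| = 12 for each irreducible chi in the table:
  <chi_rho, chi_1> = (1/12)[1*(11)*conj(1) + 1*(-7)*conj(1) + 2*(2)*conj(1) + 2*(2)*conj(1) + 3*(-3)*conj(1) + 3*(-1)*conj(1)]
      = (1/12)[(11) + (-7) + (4) + (4) + (-9) + (-3)] = 0/12 = 0
  <chi_rho, chi_2> = (1/12)[1*(11)*conj(1) + 1*(-7)*conj(1) + 2*(2)*conj(1) + 2*(2)*conj(1) + 3*(-3)*conj(-1) + 3*(-1)*conj(-1)]
      = (1/12)[(11) + (-7) + (4) + (4) + (9) + (3)] = 24/12 = 2
  <chi_rho, chi_3> = (1/12)[1*(11)*conj(1) + 1*(-7)*conj(-1) + 2*(2)*conj(-1) + 2*(2)*conj(1) + 3*(-3)*conj(1) + 3*(-1)*conj(-1)]
      = (1/12)[(11) + (7) + (-4) + (4) + (-9) + (3)] = 12/12 = 1
  <chi_rho, chi_4> = (1/12)[1*(11)*conj(1) + 1*(-7)*conj(-1) + 2*(2)*conj(-1) + 2*(2)*conj(1) + 3*(-3)*conj(-1) + 3*(-1)*conj(1)]
      = (1/12)[(11) + (7) + (-4) + (4) + (9) + (-3)] = 24/12 = 2
  <chi_rho, chi_5> = (1/12)[1*(11)*conj(2) + 1*(-7)*conj(-2) + 2*(2)*conj(1) + 2*(2)*conj(-1) + 3*(-3)*conj(0) + 3*(-1)*conj(0)]
      = (1/12)[(22) + (14) + (4) + (-4) + (0) + (0)] = 36/12 = 3
  <chi_rho, chi_6> = (1/12)[1*(11)*conj(2) + 1*(-7)*conj(2) + 2*(2)*conj(-1) + 2*(2)*conj(-1) + 3*(-3)*conj(0) + 3*(-1)*conj(0)]
      = (1/12)[(22) + (-14) + (-4) + (-4) + (0) + (0)] = 0/12 = 0
Dimension check: dim(rho) = sum (mult * dim) = 0*1 + 2*1 + 1*1 + 2*1 + 3*2 + 0*2 = 11 = chi_rho(e) = 11.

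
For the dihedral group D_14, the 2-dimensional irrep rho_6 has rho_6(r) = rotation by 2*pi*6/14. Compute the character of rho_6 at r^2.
chi_{rho_6}(r^2) = 2*cos(2*pi*6*2/14) = 2*cos(2*pi/7)

Working: rho_6(r^2) is rotation by angle 2*pi*6*2/14, whose trace is 2*cos(2*pi*6*2/14) = 2*cos(2*pi/7).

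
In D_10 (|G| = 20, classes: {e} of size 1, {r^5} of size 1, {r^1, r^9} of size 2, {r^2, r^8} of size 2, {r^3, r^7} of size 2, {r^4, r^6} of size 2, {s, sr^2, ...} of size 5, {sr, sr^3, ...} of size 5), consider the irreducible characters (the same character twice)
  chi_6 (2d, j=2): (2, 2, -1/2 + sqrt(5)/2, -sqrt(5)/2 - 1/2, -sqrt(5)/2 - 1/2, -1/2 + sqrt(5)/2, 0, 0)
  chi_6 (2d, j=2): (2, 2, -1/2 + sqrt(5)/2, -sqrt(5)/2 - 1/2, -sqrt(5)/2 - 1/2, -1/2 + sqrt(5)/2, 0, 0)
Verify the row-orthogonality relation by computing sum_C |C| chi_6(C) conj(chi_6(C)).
Sum = 20 = |G| = 20; so <chi_6, chi_6> = 1 (norm-1 confirms irreducibility).

Proof sketch: Compute term by term over conjugacy classes (|C| * chi_6(C) * conj(chi_6(C))):
  1*(2)*conj(2) + 1*(2)*conj(2) + 2*(-1/2 + sqrt(5)/2)*conj(-1/2 + sqrt(5)/2) + 2*(-sqrt(5)/2 - 1/2)*conj(-sqrt(5)/2 - 1/2) + 2*(-sqrt(5)/2 - 1/2)*conj(-sqrt(5)/2 - 1/2) + 2*(-1/2 + sqrt(5)/2)*conj(-1/2 + sqrt(5)/2) + 5*(0)*conj(0) + 5*(0)*conj(0)
  = (4) + (4) + (3 - sqrt(5)) + (sqrt(5) + 3) + (sqrt(5) + 3) + (3 - sqrt(5)) + (0) + (0)
  = 20.
Dividing by |G| = 20 gives 20/20 = 1, matching the row-orthogonality relation <chi_6, chi_6> = [chi_6 = chi_6].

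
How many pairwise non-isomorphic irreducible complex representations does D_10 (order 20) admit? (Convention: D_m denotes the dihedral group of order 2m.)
8

The number of irreducible complex representations of a finite group equals its number of conjugacy classes. D_10 has 8 conjugacy classes (n/2 + 3 for n even), so D_10 (order 20) has exactly 8 irreducible complex representations.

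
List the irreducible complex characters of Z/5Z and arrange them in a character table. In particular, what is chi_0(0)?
Character table of Z/5Z (irreps indexed chi_0,...,chi_4 with chi_k(m) = zeta_5^(k*m), zeta_5 = exp(2*pi*i/5)):
  irrep \ class  {0} (size 1)  {1} (size 1)    {2} (size 1)    {3} (size 1)    {4} (size 1)  
  chi_0          1             1               1               1               1             
  chi_1          1             exp(2*I*pi/5)   exp(4*I*pi/5)   exp(-4*I*pi/5)  exp(-2*I*pi/5)
  chi_2          1             exp(4*I*pi/5)   exp(-2*I*pi/5)  exp(2*I*pi/5)   exp(-4*I*pi/5)
  chi_3          1             exp(-4*I*pi/5)  exp(2*I*pi/5)   exp(-2*I*pi/5)  exp(4*I*pi/5) 
  chi_4          1             exp(-2*I*pi/5)  exp(-4*I*pi/5)  exp(4*I*pi/5)   exp(2*I*pi/5) 

Spot check: chi_0(0) = zeta_5^(0*0) = zeta_5^0 = 1.

Proof sketch: Z/5Z is abelian, so all 5 irreducible complex representations are 1-dimensional. They are given by chi_k(m) = zeta_5^(k*m) for k = 0,...,4. Row orthogonality: sum_m chi_k(m) conj(chi_l(m)) = 5 * [k = l].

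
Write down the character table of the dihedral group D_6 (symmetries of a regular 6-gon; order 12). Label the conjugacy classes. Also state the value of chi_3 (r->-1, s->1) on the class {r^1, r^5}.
Conjugacy classes: {e} of size 1, {r^3} of size 1, {r^1, r^5} of size 2, {r^2, r^4} of size 2, {s, sr^2, ...} of size 3, {sr, sr^3, ...} of size 3.
Character table:
  irrep \ class              {e} (size 1)  {r^3} (size 1)  {r^1, r^5} (size 2)  {r^2, r^4} (size 2)  {s, sr^2, ...} (size 3)  {sr, sr^3, ...} (size 3)
  chi_1 (triv)               1             1               1                    1                    1                        1                       
  chi_2 (sign: r->1, s->-1)  1             1               1                    1                    -1                       -1                      
  chi_3 (r->-1, s->1)        1             -1              -1                   1                    1                        -1                      
  chi_4 (r->-1, s->-1)       1             -1              -1                   1                    -1                       1                       
  chi_5 (2d, j=1)            2             -2              1                    -1                   0                        0                       
  chi_6 (2d, j=2)            2             2               -1                   -1                   0                        0                       

Spot check: chi_3 (r->-1, s->1) on {r^1, r^5} = -1.

Solution. D_6 has order 2*6 = 12 with 6 conjugacy classes, hence 6 irreducibles. Sum of squared dims 1 + 1 + 1 + 1 + 4 + 4 = 12 = |G|. Linear characters come from the abelianisation; the 2-dimensional irreps have character r^k -> 2*cos(2*pi*j*k/6), reflections -> 0.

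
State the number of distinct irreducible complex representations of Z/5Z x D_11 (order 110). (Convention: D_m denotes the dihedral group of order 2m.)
35

Working: The number of irreducible complex representations of a finite group equals its number of conjugacy classes. For a direct product, #classes(G x H) = #classes(G) * #classes(H). Z/5Z has 5 classes (abelian), D_11 has 7 classes, so 5 * 7 = 35, so Z/5Z x D_11 (order 110) has exactly 35 irreducible complex representations.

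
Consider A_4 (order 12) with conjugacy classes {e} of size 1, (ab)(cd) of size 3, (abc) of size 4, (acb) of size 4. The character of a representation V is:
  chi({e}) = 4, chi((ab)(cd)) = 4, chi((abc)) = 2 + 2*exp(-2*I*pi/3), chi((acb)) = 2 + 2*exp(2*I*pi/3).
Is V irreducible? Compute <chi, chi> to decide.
Not irreducible (reducible): <chi, chi> = 8 > 1.

Details: <chi, chi> = (1/|G|) sum_C |C| * |chi(C)|^2 = (1/12)[1*|4|^2 + 3*|4|^2 + 4*|2 + 2*exp(-2*I*pi/3)|^2 + 4*|2 + 2*exp(2*I*pi/3)|^2]
  = (1/12)[(16) + (48) + (16) + (16)] = 96/12 = 8.
(Exp terms are combined using exp(i*s)*conj(exp(i*t)) = exp(i*(s-t)), and sums of them are collapsed using the identity that for every m > 1 the m distinct m-th roots of unity sum to 0, e.g. 1 + exp(2*I*pi/3) + exp(-2*I*pi/3) = 0.)
A character is irreducible iff <chi, chi> = 1, so this representation is reducible.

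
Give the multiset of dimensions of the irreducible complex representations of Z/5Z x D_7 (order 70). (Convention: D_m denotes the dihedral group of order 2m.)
Dimensions: 1, 1, 1, 1, 1, 1, 1, 1, 1, 1, 2, 2, 2, 2, 2, 2, 2, 2, 2, 2, 2, 2, 2, 2, 2

Derivation: There are 25 irreducibles (= number of conjugacy classes). Their dimensions d_i satisfy sum d_i^2 = |G| = 70: 1 + 1 + 1 + 1 + 1 + 1 + 1 + 1 + 1 + 1 + 4 + 4 + 4 + 4 + 4 + 4 + 4 + 4 + 4 + 4 + 4 + 4 + 4 + 4 + 4 = 70. (For the product with Z/5Z: each of the 5 1-dim characters of Z/5Z tensors with each irrep of D_7, giving 5 copies of each D_7-dimension.)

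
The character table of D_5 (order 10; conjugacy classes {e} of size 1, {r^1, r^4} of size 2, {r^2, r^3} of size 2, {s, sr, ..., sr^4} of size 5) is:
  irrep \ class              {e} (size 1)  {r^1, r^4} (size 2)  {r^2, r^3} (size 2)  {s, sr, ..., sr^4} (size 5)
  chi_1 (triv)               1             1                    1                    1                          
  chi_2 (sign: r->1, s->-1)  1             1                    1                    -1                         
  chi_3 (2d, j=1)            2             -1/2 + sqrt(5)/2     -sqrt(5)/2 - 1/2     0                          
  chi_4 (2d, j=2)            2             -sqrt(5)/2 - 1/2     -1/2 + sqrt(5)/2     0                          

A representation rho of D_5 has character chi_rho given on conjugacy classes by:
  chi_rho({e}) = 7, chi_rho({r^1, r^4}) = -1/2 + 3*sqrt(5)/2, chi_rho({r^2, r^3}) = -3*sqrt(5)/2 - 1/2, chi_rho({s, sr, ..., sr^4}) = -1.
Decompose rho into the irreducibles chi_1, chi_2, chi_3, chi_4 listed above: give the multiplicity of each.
Multiplicities: chi_1: 0, chi_2: 1, chi_3: 3, chi_4: 0.

Justification: Use <chi_rho, chi> = (1/|G|) sum_C |C| * chi_rho(C) * conj(chi(C)) with |G| = 10 for each irreducible chi in the table:
  <chi_rho, chi_1> = (1/10)[1*(7)*conj(1) + 2*(-1/2 + 3*sqrt(5)/2)*conj(1) + 2*(-3*sqrt(5)/2 - 1/2)*conj(1) + 5*(-1)*conj(1)]
      = (1/10)[(7) + (-1 + 3*sqrt(5)) + (-3*sqrt(5) - 1) + (-5)] = 0/10 = 0
  <chi_rho, chi_2> = (1/10)[1*(7)*conj(1) + 2*(-1/2 + 3*sqrt(5)/2)*conj(1) + 2*(-3*sqrt(5)/2 - 1/2)*conj(1) + 5*(-1)*conj(-1)]
      = (1/10)[(7) + (-1 + 3*sqrt(5)) + (-3*sqrt(5) - 1) + (5)] = 10/10 = 1
  <chi_rho, chi_3> = (1/10)[1*(7)*conj(2) + 2*(-1/2 + 3*sqrt(5)/2)*conj(-1/2 + sqrt(5)/2) + 2*(-3*sqrt(5)/2 - 1/2)*conj(-sqrt(5)/2 - 1/2) + 5*(-1)*conj(0)]
      = (1/10)[(14) + (8 - 2*sqrt(5)) + (2*sqrt(5) + 8) + (0)] = 30/10 = 3
  <chi_rho, chi_4> = (1/10)[1*(7)*conj(2) + 2*(-1/2 + 3*sqrt(5)/2)*conj(-sqrt(5)/2 - 1/2) + 2*(-3*sqrt(5)/2 - 1/2)*conj(-1/2 + sqrt(5)/2) + 5*(-1)*conj(0)]
      = (1/10)[(14) + (-7 - sqrt(5)) + (-7 + sqrt(5)) + (0)] = 0/10 = 0
Dimension check: dim(rho) = sum (mult * dim) = 0*1 + 1*1 + 3*2 + 0*2 = 7 = chi_rho(e) = 7.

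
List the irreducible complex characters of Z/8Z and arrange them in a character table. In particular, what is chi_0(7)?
Character table of Z/8Z (irreps indexed chi_0,...,chi_7 with chi_k(m) = zeta_8^(k*m), zeta_8 = exp(2*pi*i/8)):
  irrep \ class  {0} (size 1)  {1} (size 1)    {2} (size 1)  {3} (size 1)    {4} (size 1)  {5} (size 1)    {6} (size 1)  {7} (size 1)  
  chi_0          1             1               1             1               1             1               1             1             
  chi_1          1             exp(I*pi/4)     I             exp(3*I*pi/4)   -1            exp(-3*I*pi/4)  -I            exp(-I*pi/4)  
  chi_2          1             I               -1            -I              1             I               -1            -I            
  chi_3          1             exp(3*I*pi/4)   -I            exp(I*pi/4)     -1            exp(-I*pi/4)    I             exp(-3*I*pi/4)
  chi_4          1             -1              1             -1              1             -1              1             -1            
  chi_5          1             exp(-3*I*pi/4)  I             exp(-I*pi/4)    -1            exp(I*pi/4)     -I            exp(3*I*pi/4) 
  chi_6          1             -I              -1            I               1             -I              -1            I             
  chi_7          1             exp(-I*pi/4)    -I            exp(-3*I*pi/4)  -1            exp(3*I*pi/4)   I             exp(I*pi/4)   

Spot check: chi_0(7) = zeta_8^(0*7) = zeta_8^0 = 1.

Z/8Z is abelian, so all 8 irreducible complex representations are 1-dimensional. They are given by chi_k(m) = zeta_8^(k*m) for k = 0,...,7. Row orthogonality: sum_m chi_k(m) conj(chi_l(m)) = 8 * [k = l].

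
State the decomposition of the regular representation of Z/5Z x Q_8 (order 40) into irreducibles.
Each irreducible V_i of dimension d_i appears with multiplicity d_i, i.e. rho_reg = (direct sum over all irreducibles V_i) d_i V_i. The irreducible dimensions for Z/5Z x Q_8 are 1, 1, 1, 1, 1, 1, 1, 1, 1, 1, 1, 1, 1, 1, 1, 1, 1, 1, 1, 1, 2, 2, 2, 2, 2: 20 irreducibles of dimension 1, each with multiplicity 1; 5 irreducibles of dimension 2, each with multiplicity 2. Total dimension 20*1*1 + 5*2*2 = 40 = |G|.

General theorem: in the regular representation of a finite group G, each irreducible appears with multiplicity equal to its dimension. Check: dim(rho_reg) = sum d_i^2 = 1 + 1 + 1 + 1 + 1 + 1 + 1 + 1 + 1 + 1 + 1 + 1 + 1 + 1 + 1 + 1 + 1 + 1 + 1 + 1 + 4 + 4 + 4 + 4 + 4 = 40 = |G|.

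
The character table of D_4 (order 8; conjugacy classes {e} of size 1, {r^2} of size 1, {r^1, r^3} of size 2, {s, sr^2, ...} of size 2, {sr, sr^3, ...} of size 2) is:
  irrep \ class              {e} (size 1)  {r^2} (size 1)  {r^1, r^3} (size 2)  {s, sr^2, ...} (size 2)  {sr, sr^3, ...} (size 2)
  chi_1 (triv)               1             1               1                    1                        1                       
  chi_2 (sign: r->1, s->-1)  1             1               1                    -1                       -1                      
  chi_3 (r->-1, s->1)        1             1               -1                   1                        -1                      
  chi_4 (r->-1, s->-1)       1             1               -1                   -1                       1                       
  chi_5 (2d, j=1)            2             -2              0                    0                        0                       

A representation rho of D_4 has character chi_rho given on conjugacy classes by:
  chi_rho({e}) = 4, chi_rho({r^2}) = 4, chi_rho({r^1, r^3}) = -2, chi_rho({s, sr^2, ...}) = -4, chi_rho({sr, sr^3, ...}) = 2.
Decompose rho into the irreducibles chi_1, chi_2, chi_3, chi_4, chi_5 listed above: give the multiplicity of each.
Multiplicities: chi_1: 0, chi_2: 1, chi_3: 0, chi_4: 3, chi_5: 0.

Use <chi_rho, chi> = (1/|G|) sum_C |C| * chi_rho(C) * conj(chi(C)) with |G| = 8 for each irreducible chi in the table:
  <chi_rho, chi_1> = (1/8)[1*(4)*conj(1) + 1*(4)*conj(1) + 2*(-2)*conj(1) + 2*(-4)*conj(1) + 2*(2)*conj(1)]
      = (1/8)[(4) + (4) + (-4) + (-8) + (4)] = 0/8 = 0
  <chi_rho, chi_2> = (1/8)[1*(4)*conj(1) + 1*(4)*conj(1) + 2*(-2)*conj(1) + 2*(-4)*conj(-1) + 2*(2)*conj(-1)]
      = (1/8)[(4) + (4) + (-4) + (8) + (-4)] = 8/8 = 1
  <chi_rho, chi_3> = (1/8)[1*(4)*conj(1) + 1*(4)*conj(1) + 2*(-2)*conj(-1) + 2*(-4)*conj(1) + 2*(2)*conj(-1)]
      = (1/8)[(4) + (4) + (4) + (-8) + (-4)] = 0/8 = 0
  <chi_rho, chi_4> = (1/8)[1*(4)*conj(1) + 1*(4)*conj(1) + 2*(-2)*conj(-1) + 2*(-4)*conj(-1) + 2*(2)*conj(1)]
      = (1/8)[(4) + (4) + (4) + (8) + (4)] = 24/8 = 3
  <chi_rho, chi_5> = (1/8)[1*(4)*conj(2) + 1*(4)*conj(-2) + 2*(-2)*conj(0) + 2*(-4)*conj(0) + 2*(2)*conj(0)]
      = (1/8)[(8) + (-8) + (0) + (0) + (0)] = 0/8 = 0
Dimension check: dim(rho) = sum (mult * dim) = 0*1 + 1*1 + 0*1 + 3*1 + 0*2 = 4 = chi_rho(e) = 4.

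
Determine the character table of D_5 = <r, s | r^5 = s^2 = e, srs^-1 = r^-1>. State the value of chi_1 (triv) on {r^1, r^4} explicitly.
Conjugacy classes: {e} of size 1, {r^1, r^4} of size 2, {r^2, r^3} of size 2, {s, sr, ..., sr^4} of size 5.
Character table:
  irrep \ class              {e} (size 1)  {r^1, r^4} (size 2)  {r^2, r^3} (size 2)  {s, sr, ..., sr^4} (size 5)
  chi_1 (triv)               1             1                    1                    1                          
  chi_2 (sign: r->1, s->-1)  1             1                    1                    -1                         
  chi_3 (2d, j=1)            2             -1/2 + sqrt(5)/2     -sqrt(5)/2 - 1/2     0                          
  chi_4 (2d, j=2)            2             -sqrt(5)/2 - 1/2     -1/2 + sqrt(5)/2     0                          

Spot check: chi_1 (triv) on {r^1, r^4} = 1.

Justification: D_5 has order 2*5 = 10 with 4 conjugacy classes, hence 4 irreducibles. Sum of squared dims 1 + 1 + 4 + 4 = 10 = |G|. Linear characters come from the abelianisation; the 2-dimensional irreps have character r^k -> 2*cos(2*pi*j*k/5), reflections -> 0.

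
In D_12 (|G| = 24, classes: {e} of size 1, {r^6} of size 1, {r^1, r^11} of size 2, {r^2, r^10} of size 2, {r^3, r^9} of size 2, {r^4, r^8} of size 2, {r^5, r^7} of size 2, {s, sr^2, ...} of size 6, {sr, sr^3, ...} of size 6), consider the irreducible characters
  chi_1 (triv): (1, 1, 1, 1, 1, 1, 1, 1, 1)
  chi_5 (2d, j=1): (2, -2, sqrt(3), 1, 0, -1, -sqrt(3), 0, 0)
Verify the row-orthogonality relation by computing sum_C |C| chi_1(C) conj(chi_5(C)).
Sum = 0; so <chi_1, chi_5> = 0 (distinct irreducibles are orthogonal).

Compute term by term over conjugacy classes (|C| * chi_1(C) * conj(chi_5(C))):
  1*(1)*conj(2) + 1*(1)*conj(-2) + 2*(1)*conj(sqrt(3)) + 2*(1)*conj(1) + 2*(1)*conj(0) + 2*(1)*conj(-1) + 2*(1)*conj(-sqrt(3)) + 6*(1)*conj(0) + 6*(1)*conj(0)
  = (2) + (-2) + (2*sqrt(3)) + (2) + (0) + (-2) + (-2*sqrt(3)) + (0) + (0)
  = 0.
Dividing by |G| = 24 gives 0/24 = 0, matching the row-orthogonality relation <chi_1, chi_5> = [chi_1 = chi_5].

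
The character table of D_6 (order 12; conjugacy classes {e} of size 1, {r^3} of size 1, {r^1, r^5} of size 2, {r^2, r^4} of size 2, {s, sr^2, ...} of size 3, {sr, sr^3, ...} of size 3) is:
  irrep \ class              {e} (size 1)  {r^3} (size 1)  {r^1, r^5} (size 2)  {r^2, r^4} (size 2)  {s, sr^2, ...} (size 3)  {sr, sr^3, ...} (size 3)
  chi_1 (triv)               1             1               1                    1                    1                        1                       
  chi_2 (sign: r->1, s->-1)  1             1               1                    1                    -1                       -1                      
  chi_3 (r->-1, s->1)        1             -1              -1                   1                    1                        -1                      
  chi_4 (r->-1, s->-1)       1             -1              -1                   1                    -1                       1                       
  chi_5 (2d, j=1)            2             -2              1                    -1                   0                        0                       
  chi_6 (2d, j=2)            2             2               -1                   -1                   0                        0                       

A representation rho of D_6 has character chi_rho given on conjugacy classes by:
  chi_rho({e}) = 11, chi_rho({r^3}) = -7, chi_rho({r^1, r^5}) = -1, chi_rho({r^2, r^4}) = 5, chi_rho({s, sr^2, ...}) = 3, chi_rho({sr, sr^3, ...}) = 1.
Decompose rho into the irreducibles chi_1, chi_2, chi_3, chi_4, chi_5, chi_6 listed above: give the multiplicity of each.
Multiplicities: chi_1: 2, chi_2: 0, chi_3: 3, chi_4: 2, chi_5: 2, chi_6: 0.

Working: Use <chi_rho, chi> = (1/|G|) sum_C |C| * chi_rho(C) * conj(chi(C)) with |G| = 12 for each irreducible chi in the table:
  <chi_rho, chi_1> = (1/12)[1*(11)*conj(1) + 1*(-7)*conj(1) + 2*(-1)*conj(1) + 2*(5)*conj(1) + 3*(3)*conj(1) + 3*(1)*conj(1)]
      = (1/12)[(11) + (-7) + (-2) + (10) + (9) + (3)] = 24/12 = 2
  <chi_rho, chi_2> = (1/12)[1*(11)*conj(1) + 1*(-7)*conj(1) + 2*(-1)*conj(1) + 2*(5)*conj(1) + 3*(3)*conj(-1) + 3*(1)*conj(-1)]
      = (1/12)[(11) + (-7) + (-2) + (10) + (-9) + (-3)] = 0/12 = 0
  <chi_rho, chi_3> = (1/12)[1*(11)*conj(1) + 1*(-7)*conj(-1) + 2*(-1)*conj(-1) + 2*(5)*conj(1) + 3*(3)*conj(1) + 3*(1)*conj(-1)]
      = (1/12)[(11) + (7) + (2) + (10) + (9) + (-3)] = 36/12 = 3
  <chi_rho, chi_4> = (1/12)[1*(11)*conj(1) + 1*(-7)*conj(-1) + 2*(-1)*conj(-1) + 2*(5)*conj(1) + 3*(3)*conj(-1) + 3*(1)*conj(1)]
      = (1/12)[(11) + (7) + (2) + (10) + (-9) + (3)] = 24/12 = 2
  <chi_rho, chi_5> = (1/12)[1*(11)*conj(2) + 1*(-7)*conj(-2) + 2*(-1)*conj(1) + 2*(5)*conj(-1) + 3*(3)*conj(0) + 3*(1)*conj(0)]
      = (1/12)[(22) + (14) + (-2) + (-10) + (0) + (0)] = 24/12 = 2
  <chi_rho, chi_6> = (1/12)[1*(11)*conj(2) + 1*(-7)*conj(2) + 2*(-1)*conj(-1) + 2*(5)*conj(-1) + 3*(3)*conj(0) + 3*(1)*conj(0)]
      = (1/12)[(22) + (-14) + (2) + (-10) + (0) + (0)] = 0/12 = 0
Dimension check: dim(rho) = sum (mult * dim) = 2*1 + 0*1 + 3*1 + 2*1 + 2*2 + 0*2 = 11 = chi_rho(e) = 11.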